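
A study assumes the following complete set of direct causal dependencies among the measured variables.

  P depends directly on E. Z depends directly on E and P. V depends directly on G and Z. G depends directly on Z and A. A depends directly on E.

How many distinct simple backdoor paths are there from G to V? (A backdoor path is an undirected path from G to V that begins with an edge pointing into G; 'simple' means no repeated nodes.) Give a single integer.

A backdoor path from G to V is any simple undirected path whose first edge points into G (i.e. leaves G via a parent).
Parents of G: {A, Z}.
Enumerating:
  P1: G <- Z -> V
  P2: G <- A <- E -> P -> Z -> V
  P3: G <- A <- E -> Z -> V
That exhausts the simple backdoor paths. Count: 3.

3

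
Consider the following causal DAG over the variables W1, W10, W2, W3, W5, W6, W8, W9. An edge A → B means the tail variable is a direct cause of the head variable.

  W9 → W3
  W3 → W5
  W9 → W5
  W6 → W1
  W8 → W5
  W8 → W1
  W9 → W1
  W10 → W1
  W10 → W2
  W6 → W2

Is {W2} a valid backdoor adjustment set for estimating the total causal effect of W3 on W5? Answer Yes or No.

Backdoor paths from W3 to W5 (paths whose first edge points into W3):
  P1: W3 <- W9 -> W1 <- W8 -> W5
  P2: W3 <- W9 -> W5
Condition 1 (no descendant of W3 in the set): holds — descendants of W3 are {W5}; none are in {W2}.
Condition 2 (every backdoor path blocked by {W2}):
  P1: blocked at collider W1 (neither it nor any descendant is in the conditioning set).
  P2: open — no interior node is in the conditioning set.
{W2} does not satisfy the backdoor criterion.

No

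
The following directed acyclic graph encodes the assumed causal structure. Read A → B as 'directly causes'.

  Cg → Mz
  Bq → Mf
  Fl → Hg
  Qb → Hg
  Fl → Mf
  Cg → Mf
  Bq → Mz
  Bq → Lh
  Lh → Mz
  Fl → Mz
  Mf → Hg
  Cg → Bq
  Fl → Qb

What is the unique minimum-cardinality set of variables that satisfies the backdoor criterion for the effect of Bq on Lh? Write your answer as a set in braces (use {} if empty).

{}

Variables eligible for adjustment (non-descendants of Bq, excluding Bq and Lh): {Cg, Fl, Qb}.
Backdoor paths from Bq to Lh:
  P1: Bq <- Cg -> Mf <- Fl -> Mz <- Lh
  P2: Bq <- Cg -> Mf -> Hg <- Fl -> Mz <- Lh
  P3: Bq <- Cg -> Mf -> Hg <- Qb <- Fl -> Mz <- Lh
  P4: Bq <- Cg -> Mz <- Lh
Each backdoor path contains an unconditioned collider, so every path is already blocked with the empty conditioning set:
  P1: blocked at collider Mf (neither it nor any descendant is in the conditioning set).
  P2: blocked at collider Hg (neither it nor any descendant is in the conditioning set).
  P3: blocked at collider Hg (neither it nor any descendant is in the conditioning set).
  P4: blocked at collider Mz (neither it nor any descendant is in the conditioning set).
The empty set is therefore the unique smallest valid set.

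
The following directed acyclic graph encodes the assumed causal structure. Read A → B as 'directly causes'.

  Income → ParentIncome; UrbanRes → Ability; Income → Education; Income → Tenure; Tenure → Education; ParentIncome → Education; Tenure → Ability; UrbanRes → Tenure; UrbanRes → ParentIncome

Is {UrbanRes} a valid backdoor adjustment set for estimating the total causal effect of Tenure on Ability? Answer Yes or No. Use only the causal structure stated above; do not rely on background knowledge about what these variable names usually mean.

Backdoor paths from Tenure to Ability (paths whose first edge points into Tenure):
  P1: Tenure <- UrbanRes -> Ability
  P2: Tenure <- Income -> ParentIncome <- UrbanRes -> Ability
  P3: Tenure <- Income -> Education <- ParentIncome <- UrbanRes -> Ability
Condition 1 (no descendant of Tenure in the set): holds — descendants of Tenure are {Ability, Education}; none are in {UrbanRes}.
Condition 2 (every backdoor path blocked by {UrbanRes}):
  P1: blocked at fork node UrbanRes ∈ conditioning set.
  P2: blocked at collider ParentIncome (neither it nor any descendant is in the conditioning set).
  P3: blocked at collider Education (neither it nor any descendant is in the conditioning set).
{UrbanRes} satisfies the backdoor criterion.

Yes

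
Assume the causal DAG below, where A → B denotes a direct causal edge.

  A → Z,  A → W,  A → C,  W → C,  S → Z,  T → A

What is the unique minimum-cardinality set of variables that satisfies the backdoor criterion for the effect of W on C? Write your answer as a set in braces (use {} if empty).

Variables eligible for adjustment (non-descendants of W, excluding W and C): {A, S, T, Z}.
Backdoor paths from W to C:
  P1: W <- A -> C
The empty set is not sufficient: P1 (W <- A -> C) has no collider blocking it and no conditioned non-collider, so it is open.
Try {A}:
  P1: blocked at fork node A ∈ conditioning set.
{A} contains no descendant of W and blocks every backdoor path.
No other singleton works — e.g. {T} leaves P1 open — so {A} is the unique smallest valid adjustment set.

{A}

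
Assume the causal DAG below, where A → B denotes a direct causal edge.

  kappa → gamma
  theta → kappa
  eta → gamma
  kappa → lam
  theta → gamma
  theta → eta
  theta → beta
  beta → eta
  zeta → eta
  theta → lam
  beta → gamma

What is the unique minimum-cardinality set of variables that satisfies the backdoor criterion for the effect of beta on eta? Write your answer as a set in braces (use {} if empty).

Variables eligible for adjustment (non-descendants of beta, excluding beta and eta): {kappa, lam, theta, zeta}.
Backdoor paths from beta to eta:
  P1: beta <- theta -> eta
  P2: beta <- theta -> kappa -> gamma <- eta
  P3: beta <- theta -> gamma <- eta
  P4: beta <- theta -> lam <- kappa -> gamma <- eta
The empty set is not sufficient: P1 (beta <- theta -> eta) has no collider blocking it and no conditioned non-collider, so it is open.
Try {theta}:
  P1: blocked at fork node theta ∈ conditioning set.
  P2: blocked at fork node theta ∈ conditioning set.
  P3: blocked at fork node theta ∈ conditioning set.
  P4: blocked at fork node theta ∈ conditioning set.
{theta} contains no descendant of beta and blocks every backdoor path.
No other singleton works — e.g. {zeta} leaves P1 open — so {theta} is the unique smallest valid adjustment set.

{theta}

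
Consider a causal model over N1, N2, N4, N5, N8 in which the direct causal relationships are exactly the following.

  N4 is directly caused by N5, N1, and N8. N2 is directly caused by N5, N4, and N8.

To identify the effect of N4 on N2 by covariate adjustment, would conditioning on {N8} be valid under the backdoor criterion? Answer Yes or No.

No

Backdoor paths from N4 to N2 (paths whose first edge points into N4):
  P1: N4 <- N8 -> N2
  P2: N4 <- N5 -> N2
Condition 1 (no descendant of N4 in the set): holds — descendants of N4 are {N2}; none are in {N8}.
Condition 2 (every backdoor path blocked by {N8}):
  P1: blocked at fork node N8 ∈ conditioning set.
  P2: open — no interior node is in the conditioning set.
{N8} does not satisfy the backdoor criterion.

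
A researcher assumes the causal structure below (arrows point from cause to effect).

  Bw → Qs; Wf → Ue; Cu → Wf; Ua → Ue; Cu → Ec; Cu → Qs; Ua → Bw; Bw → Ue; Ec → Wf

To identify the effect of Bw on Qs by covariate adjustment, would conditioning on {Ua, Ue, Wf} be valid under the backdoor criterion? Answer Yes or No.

Backdoor paths from Bw to Qs (paths whose first edge points into Bw):
  P1: Bw <- Ua -> Ue <- Wf <- Cu -> Qs
  P2: Bw <- Ua -> Ue <- Wf <- Ec <- Cu -> Qs
Condition 1 (no descendant of Bw in the set): FAILS — Ue is a descendant of Bw.
Condition 2 (every backdoor path blocked by {Ua, Ue, Wf}):
  P1: blocked at fork node Ua ∈ conditioning set.
  P2: blocked at fork node Ua ∈ conditioning set.
{Ua, Ue, Wf} does not satisfy the backdoor criterion.

No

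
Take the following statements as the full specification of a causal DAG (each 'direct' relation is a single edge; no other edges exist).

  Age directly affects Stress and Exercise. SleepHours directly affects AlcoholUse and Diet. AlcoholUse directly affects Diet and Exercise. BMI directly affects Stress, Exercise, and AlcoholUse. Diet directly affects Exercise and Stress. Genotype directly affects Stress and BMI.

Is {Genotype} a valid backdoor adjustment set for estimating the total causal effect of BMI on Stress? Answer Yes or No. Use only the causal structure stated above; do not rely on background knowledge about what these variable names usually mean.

Backdoor paths from BMI to Stress (paths whose first edge points into BMI):
  P1: BMI <- Genotype -> Stress
Condition 1 (no descendant of BMI in the set): holds — descendants of BMI are {AlcoholUse, Diet, Exercise, Stress}; none are in {Genotype}.
Condition 2 (every backdoor path blocked by {Genotype}):
  P1: blocked at fork node Genotype ∈ conditioning set.
{Genotype} satisfies the backdoor criterion.

Yes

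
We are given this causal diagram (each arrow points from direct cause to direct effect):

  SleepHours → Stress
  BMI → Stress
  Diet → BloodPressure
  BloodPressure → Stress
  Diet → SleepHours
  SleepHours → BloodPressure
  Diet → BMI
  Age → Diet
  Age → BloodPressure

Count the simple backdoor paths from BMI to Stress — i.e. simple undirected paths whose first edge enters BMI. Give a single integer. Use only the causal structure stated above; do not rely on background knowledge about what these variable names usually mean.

A backdoor path from BMI to Stress is any simple undirected path whose first edge points into BMI (i.e. leaves BMI via a parent).
Parents of BMI: {Diet}.
Enumerating:
  P1: BMI <- Diet <- Age -> BloodPressure <- SleepHours -> Stress
  P2: BMI <- Diet <- Age -> BloodPressure -> Stress
  P3: BMI <- Diet -> SleepHours -> BloodPressure -> Stress
  P4: BMI <- Diet -> SleepHours -> Stress
  P5: BMI <- Diet -> BloodPressure <- SleepHours -> Stress
  P6: BMI <- Diet -> BloodPressure -> Stress
That exhausts the simple backdoor paths. Count: 6.

6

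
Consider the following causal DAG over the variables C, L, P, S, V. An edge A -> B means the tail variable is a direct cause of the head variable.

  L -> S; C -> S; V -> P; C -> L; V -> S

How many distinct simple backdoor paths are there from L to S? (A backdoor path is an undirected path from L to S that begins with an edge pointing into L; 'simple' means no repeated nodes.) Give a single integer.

A backdoor path from L to S is any simple undirected path whose first edge points into L (i.e. leaves L via a parent).
Parents of L: {C}.
Enumerating:
  P1: L <- C -> S
That exhausts the simple backdoor paths. Count: 1.

1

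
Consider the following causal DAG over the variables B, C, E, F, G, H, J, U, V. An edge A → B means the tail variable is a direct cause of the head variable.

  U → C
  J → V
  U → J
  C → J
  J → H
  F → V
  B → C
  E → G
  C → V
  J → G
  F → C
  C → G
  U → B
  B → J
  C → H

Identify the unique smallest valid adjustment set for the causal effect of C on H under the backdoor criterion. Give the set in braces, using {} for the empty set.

{B, U}

Variables eligible for adjustment (non-descendants of C, excluding C and H): {B, E, F, U}.
Backdoor paths from C to H:
  P1: C <- U -> B -> J -> H
  P2: C <- U -> J -> H
  P3: C <- B <- U -> J -> H
  P4: C <- B -> J -> H
  P5: C <- F -> V <- J -> H
The empty set is not sufficient: P1 (C <- U -> B -> J -> H) has no collider blocking it and no conditioned non-collider, so it is open.
Try {B, U}:
  P1: blocked at fork node U ∈ conditioning set.
  P2: blocked at fork node U ∈ conditioning set.
  P3: blocked at chain node B ∈ conditioning set.
  P4: blocked at fork node B ∈ conditioning set.
  P5: blocked at collider V (neither it nor any descendant is in the conditioning set).
{B, U} contains no descendant of C and blocks every backdoor path.
Every element of {B, U} is needed (dropping B leaves P4 open; dropping U leaves P2 open), so no proper subset is valid.
Among all size-2 subsets of the eligible variables, only {B, U} blocks every backdoor path, so it is the unique smallest valid adjustment set.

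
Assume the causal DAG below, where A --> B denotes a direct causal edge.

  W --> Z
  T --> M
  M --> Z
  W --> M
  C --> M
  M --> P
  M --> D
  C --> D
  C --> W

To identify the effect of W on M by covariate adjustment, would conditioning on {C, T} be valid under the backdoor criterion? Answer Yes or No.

Backdoor paths from W to M (paths whose first edge points into W):
  P1: W <- C -> M
  P2: W <- C -> D <- M
Condition 1 (no descendant of W in the set): holds — descendants of W are {D, M, P, Z}; none are in {C, T}.
Condition 2 (every backdoor path blocked by {C, T}):
  P1: blocked at fork node C ∈ conditioning set.
  P2: blocked at fork node C ∈ conditioning set.
{C, T} satisfies the backdoor criterion.

Yes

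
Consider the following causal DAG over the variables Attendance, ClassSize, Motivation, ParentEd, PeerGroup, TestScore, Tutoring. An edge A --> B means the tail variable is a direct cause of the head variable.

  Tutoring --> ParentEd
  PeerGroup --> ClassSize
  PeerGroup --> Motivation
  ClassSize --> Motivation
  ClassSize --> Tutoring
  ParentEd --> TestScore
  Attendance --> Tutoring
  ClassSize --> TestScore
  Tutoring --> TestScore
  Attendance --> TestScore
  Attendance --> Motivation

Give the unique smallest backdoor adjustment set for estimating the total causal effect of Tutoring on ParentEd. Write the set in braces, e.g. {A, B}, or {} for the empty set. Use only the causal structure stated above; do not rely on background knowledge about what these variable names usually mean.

Variables eligible for adjustment (non-descendants of Tutoring, excluding Tutoring and ParentEd): {Attendance, ClassSize, Motivation, PeerGroup}.
Backdoor paths from Tutoring to ParentEd:
  P1: Tutoring <- ClassSize <- PeerGroup -> Motivation <- Attendance -> TestScore <- ParentEd
  P2: Tutoring <- ClassSize -> Motivation <- Attendance -> TestScore <- ParentEd
  P3: Tutoring <- ClassSize -> TestScore <- ParentEd
  P4: Tutoring <- Attendance -> Motivation <- PeerGroup -> ClassSize -> TestScore <- ParentEd
  P5: Tutoring <- Attendance -> Motivation <- ClassSize -> TestScore <- ParentEd
  P6: Tutoring <- Attendance -> TestScore <- ParentEd
Each backdoor path contains an unconditioned collider, so every path is already blocked with the empty conditioning set:
  P1: blocked at collider Motivation (neither it nor any descendant is in the conditioning set).
  P2: blocked at collider Motivation (neither it nor any descendant is in the conditioning set).
  P3: blocked at collider TestScore (neither it nor any descendant is in the conditioning set).
  P4: blocked at collider Motivation (neither it nor any descendant is in the conditioning set).
  P5: blocked at collider Motivation (neither it nor any descendant is in the conditioning set).
  P6: blocked at collider TestScore (neither it nor any descendant is in the conditioning set).
The empty set is therefore the unique smallest valid set.

{}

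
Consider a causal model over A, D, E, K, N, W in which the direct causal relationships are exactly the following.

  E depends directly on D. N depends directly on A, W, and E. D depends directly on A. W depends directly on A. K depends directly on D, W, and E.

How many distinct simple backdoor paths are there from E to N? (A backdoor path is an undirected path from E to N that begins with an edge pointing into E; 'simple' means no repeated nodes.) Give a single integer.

A backdoor path from E to N is any simple undirected path whose first edge points into E (i.e. leaves E via a parent).
Parents of E: {D}.
Enumerating:
  P1: E <- D <- A -> W -> N
  P2: E <- D <- A -> N
  P3: E <- D -> K <- W <- A -> N
  P4: E <- D -> K <- W -> N
That exhausts the simple backdoor paths. Count: 4.

4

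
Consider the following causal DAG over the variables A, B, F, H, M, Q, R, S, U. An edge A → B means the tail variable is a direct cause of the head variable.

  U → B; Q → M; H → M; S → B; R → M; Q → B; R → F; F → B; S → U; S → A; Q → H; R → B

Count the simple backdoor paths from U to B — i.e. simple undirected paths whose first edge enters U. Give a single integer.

1

A backdoor path from U to B is any simple undirected path whose first edge points into U (i.e. leaves U via a parent).
Parents of U: {S}.
Enumerating:
  P1: U <- S -> B
That exhausts the simple backdoor paths. Count: 1.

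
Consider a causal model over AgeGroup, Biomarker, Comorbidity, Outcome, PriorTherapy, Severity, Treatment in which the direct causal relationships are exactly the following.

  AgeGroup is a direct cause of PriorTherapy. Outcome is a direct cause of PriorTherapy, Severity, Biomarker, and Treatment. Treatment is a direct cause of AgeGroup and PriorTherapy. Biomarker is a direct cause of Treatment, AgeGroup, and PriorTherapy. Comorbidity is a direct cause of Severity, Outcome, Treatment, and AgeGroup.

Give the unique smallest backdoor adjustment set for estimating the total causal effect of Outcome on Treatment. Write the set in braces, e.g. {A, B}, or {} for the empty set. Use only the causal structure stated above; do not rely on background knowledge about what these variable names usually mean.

{Comorbidity}

Variables eligible for adjustment (non-descendants of Outcome, excluding Outcome and Treatment): {Comorbidity}.
Backdoor paths from Outcome to Treatment:
  P1: Outcome <- Comorbidity -> Treatment
  P2: Outcome <- Comorbidity -> AgeGroup <- Biomarker -> Treatment
  P3: Outcome <- Comorbidity -> AgeGroup <- Biomarker -> PriorTherapy <- Treatment
  P4: Outcome <- Comorbidity -> AgeGroup <- Treatment
  P5: Outcome <- Comorbidity -> AgeGroup -> PriorTherapy <- Biomarker -> Treatment
  P6: Outcome <- Comorbidity -> AgeGroup -> PriorTherapy <- Treatment
The empty set is not sufficient: P1 (Outcome <- Comorbidity -> Treatment) has no collider blocking it and no conditioned non-collider, so it is open.
Try {Comorbidity}:
  P1: blocked at fork node Comorbidity ∈ conditioning set.
  P2: blocked at fork node Comorbidity ∈ conditioning set.
  P3: blocked at fork node Comorbidity ∈ conditioning set.
  P4: blocked at fork node Comorbidity ∈ conditioning set.
  P5: blocked at fork node Comorbidity ∈ conditioning set.
  P6: blocked at fork node Comorbidity ∈ conditioning set.
{Comorbidity} contains no descendant of Outcome and blocks every backdoor path.
{Comorbidity} is the unique smallest valid adjustment set.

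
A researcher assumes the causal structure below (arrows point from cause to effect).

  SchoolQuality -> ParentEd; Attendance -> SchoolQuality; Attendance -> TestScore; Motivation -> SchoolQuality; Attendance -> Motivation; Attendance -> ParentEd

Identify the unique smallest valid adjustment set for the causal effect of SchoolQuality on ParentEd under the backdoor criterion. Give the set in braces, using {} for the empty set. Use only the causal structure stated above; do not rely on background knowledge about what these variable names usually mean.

Variables eligible for adjustment (non-descendants of SchoolQuality, excluding SchoolQuality and ParentEd): {Attendance, Motivation, TestScore}.
Backdoor paths from SchoolQuality to ParentEd:
  P1: SchoolQuality <- Attendance -> ParentEd
  P2: SchoolQuality <- Motivation <- Attendance -> ParentEd
The empty set is not sufficient: P1 (SchoolQuality <- Attendance -> ParentEd) has no collider blocking it and no conditioned non-collider, so it is open.
Try {Attendance}:
  P1: blocked at fork node Attendance ∈ conditioning set.
  P2: blocked at fork node Attendance ∈ conditioning set.
{Attendance} contains no descendant of SchoolQuality and blocks every backdoor path.
No other singleton works — e.g. {Motivation} leaves P1 open — so {Attendance} is the unique smallest valid adjustment set.

{Attendance}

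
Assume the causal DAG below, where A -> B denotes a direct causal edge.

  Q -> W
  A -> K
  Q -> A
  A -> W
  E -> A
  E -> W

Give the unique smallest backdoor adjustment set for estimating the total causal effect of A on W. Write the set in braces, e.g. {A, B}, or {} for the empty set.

{E, Q}

Variables eligible for adjustment (non-descendants of A, excluding A and W): {E, Q}.
Backdoor paths from A to W:
  P1: A <- Q -> W
  P2: A <- E -> W
The empty set is not sufficient: P1 (A <- Q -> W) has no collider blocking it and no conditioned non-collider, so it is open.
Try {E, Q}:
  P1: blocked at fork node Q ∈ conditioning set.
  P2: blocked at fork node E ∈ conditioning set.
{E, Q} contains no descendant of A and blocks every backdoor path.
Every element of {E, Q} is needed (dropping E leaves P2 open; dropping Q leaves P1 open), so no proper subset is valid.
Among all size-2 subsets of the eligible variables, only {E, Q} blocks every backdoor path, so it is the unique smallest valid adjustment set.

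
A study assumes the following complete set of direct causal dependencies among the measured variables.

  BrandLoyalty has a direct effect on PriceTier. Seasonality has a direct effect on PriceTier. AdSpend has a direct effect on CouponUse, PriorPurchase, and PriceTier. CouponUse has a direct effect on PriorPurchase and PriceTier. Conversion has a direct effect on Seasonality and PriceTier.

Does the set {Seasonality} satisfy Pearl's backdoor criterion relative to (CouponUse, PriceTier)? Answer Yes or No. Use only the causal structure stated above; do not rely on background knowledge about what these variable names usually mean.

No

Backdoor paths from CouponUse to PriceTier (paths whose first edge points into CouponUse):
  P1: CouponUse <- AdSpend -> PriceTier
Condition 1 (no descendant of CouponUse in the set): holds — descendants of CouponUse are {PriceTier, PriorPurchase}; none are in {Seasonality}.
Condition 2 (every backdoor path blocked by {Seasonality}):
  P1: open — no interior node is in the conditioning set.
{Seasonality} does not satisfy the backdoor criterion.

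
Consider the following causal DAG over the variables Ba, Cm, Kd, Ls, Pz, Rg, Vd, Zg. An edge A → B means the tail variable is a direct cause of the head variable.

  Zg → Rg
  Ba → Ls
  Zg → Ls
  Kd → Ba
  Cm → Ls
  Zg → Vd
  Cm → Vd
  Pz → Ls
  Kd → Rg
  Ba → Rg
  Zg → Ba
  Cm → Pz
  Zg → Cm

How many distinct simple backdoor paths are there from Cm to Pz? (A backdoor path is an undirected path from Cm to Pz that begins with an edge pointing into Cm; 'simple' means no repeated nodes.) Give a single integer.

4

A backdoor path from Cm to Pz is any simple undirected path whose first edge points into Cm (i.e. leaves Cm via a parent).
Parents of Cm: {Zg}.
Enumerating:
  P1: Cm <- Zg -> Ba -> Ls <- Pz
  P2: Cm <- Zg -> Rg <- Kd -> Ba -> Ls <- Pz
  P3: Cm <- Zg -> Rg <- Ba -> Ls <- Pz
  P4: Cm <- Zg -> Ls <- Pz
That exhausts the simple backdoor paths. Count: 4.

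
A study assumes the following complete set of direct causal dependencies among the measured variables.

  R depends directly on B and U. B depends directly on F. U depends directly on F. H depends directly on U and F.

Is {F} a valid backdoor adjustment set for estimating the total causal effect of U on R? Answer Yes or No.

Yes

Backdoor paths from U to R (paths whose first edge points into U):
  P1: U <- F -> B -> R
Condition 1 (no descendant of U in the set): holds — descendants of U are {H, R}; none are in {F}.
Condition 2 (every backdoor path blocked by {F}):
  P1: blocked at fork node F ∈ conditioning set.
{F} satisfies the backdoor criterion.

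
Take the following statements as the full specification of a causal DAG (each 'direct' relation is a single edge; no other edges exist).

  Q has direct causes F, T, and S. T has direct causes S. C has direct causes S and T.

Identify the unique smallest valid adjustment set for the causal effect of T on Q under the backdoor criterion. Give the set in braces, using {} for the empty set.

{S}

Variables eligible for adjustment (non-descendants of T, excluding T and Q): {F, S}.
Backdoor paths from T to Q:
  P1: T <- S -> Q
The empty set is not sufficient: P1 (T <- S -> Q) has no collider blocking it and no conditioned non-collider, so it is open.
Try {S}:
  P1: blocked at fork node S ∈ conditioning set.
{S} contains no descendant of T and blocks every backdoor path.
No other singleton works — e.g. {F} leaves P1 open — so {S} is the unique smallest valid adjustment set.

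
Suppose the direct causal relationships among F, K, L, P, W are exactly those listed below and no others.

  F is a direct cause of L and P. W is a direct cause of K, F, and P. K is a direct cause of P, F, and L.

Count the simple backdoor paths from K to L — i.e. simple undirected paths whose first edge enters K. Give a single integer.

A backdoor path from K to L is any simple undirected path whose first edge points into K (i.e. leaves K via a parent).
Parents of K: {W}.
Enumerating:
  P1: K <- W -> F -> L
  P2: K <- W -> P <- F -> L
That exhausts the simple backdoor paths. Count: 2.

2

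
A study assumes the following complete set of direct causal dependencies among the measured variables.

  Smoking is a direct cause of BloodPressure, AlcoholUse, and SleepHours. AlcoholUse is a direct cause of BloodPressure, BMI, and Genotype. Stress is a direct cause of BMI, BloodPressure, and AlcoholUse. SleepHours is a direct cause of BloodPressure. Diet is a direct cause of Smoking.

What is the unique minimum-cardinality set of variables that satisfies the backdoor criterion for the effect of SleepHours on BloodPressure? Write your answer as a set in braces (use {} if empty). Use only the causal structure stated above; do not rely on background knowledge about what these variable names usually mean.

{Smoking}

Variables eligible for adjustment (non-descendants of SleepHours, excluding SleepHours and BloodPressure): {AlcoholUse, BMI, Diet, Genotype, Smoking, Stress}.
Backdoor paths from SleepHours to BloodPressure:
  P1: SleepHours <- Smoking -> AlcoholUse <- Stress -> BloodPressure
  P2: SleepHours <- Smoking -> AlcoholUse -> BloodPressure
  P3: SleepHours <- Smoking -> AlcoholUse -> BMI <- Stress -> BloodPressure
  P4: SleepHours <- Smoking -> BloodPressure
The empty set is not sufficient: P2 (SleepHours <- Smoking -> AlcoholUse -> BloodPressure) has no collider blocking it and no conditioned non-collider, so it is open.
Try {Smoking}:
  P1: blocked at fork node Smoking ∈ conditioning set.
  P2: blocked at fork node Smoking ∈ conditioning set.
  P3: blocked at fork node Smoking ∈ conditioning set.
  P4: blocked at fork node Smoking ∈ conditioning set.
{Smoking} contains no descendant of SleepHours and blocks every backdoor path.
No other singleton works — e.g. {Diet} leaves P2 open — so {Smoking} is the unique smallest valid adjustment set.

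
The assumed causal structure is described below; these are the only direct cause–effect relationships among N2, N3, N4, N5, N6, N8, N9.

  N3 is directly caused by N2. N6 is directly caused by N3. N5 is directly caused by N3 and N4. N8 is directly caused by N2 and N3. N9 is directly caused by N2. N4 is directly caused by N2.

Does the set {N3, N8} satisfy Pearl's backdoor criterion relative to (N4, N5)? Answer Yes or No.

Yes

Backdoor paths from N4 to N5 (paths whose first edge points into N4):
  P1: N4 <- N2 -> N3 -> N5
  P2: N4 <- N2 -> N8 <- N3 -> N5
Condition 1 (no descendant of N4 in the set): holds — descendants of N4 are {N5}; none are in {N3, N8}.
Condition 2 (every backdoor path blocked by {N3, N8}):
  P1: blocked at chain node N3 ∈ conditioning set.
  P2: blocked at fork node N3 ∈ conditioning set.
{N3, N8} satisfies the backdoor criterion.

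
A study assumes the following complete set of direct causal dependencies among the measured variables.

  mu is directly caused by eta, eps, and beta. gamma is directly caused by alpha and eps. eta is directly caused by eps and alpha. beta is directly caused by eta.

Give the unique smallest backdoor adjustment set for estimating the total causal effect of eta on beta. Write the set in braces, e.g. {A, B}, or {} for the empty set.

Variables eligible for adjustment (non-descendants of eta, excluding eta and beta): {alpha, eps, gamma}.
Backdoor paths from eta to beta:
  P1: eta <- alpha -> gamma <- eps -> mu <- beta
  P2: eta <- eps -> mu <- beta
Each backdoor path contains an unconditioned collider, so every path is already blocked with the empty conditioning set:
  P1: blocked at collider gamma (neither it nor any descendant is in the conditioning set).
  P2: blocked at collider mu (neither it nor any descendant is in the conditioning set).
The empty set is therefore the unique smallest valid set.

{}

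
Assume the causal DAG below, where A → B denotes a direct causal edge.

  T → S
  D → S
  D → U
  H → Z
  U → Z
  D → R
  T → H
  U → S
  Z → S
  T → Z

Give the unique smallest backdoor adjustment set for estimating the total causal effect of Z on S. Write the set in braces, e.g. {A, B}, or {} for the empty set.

{T, U}

Variables eligible for adjustment (non-descendants of Z, excluding Z and S): {D, H, R, T, U}.
Backdoor paths from Z to S:
  P1: Z <- U <- D -> S
  P2: Z <- U -> S
  P3: Z <- T -> S
  P4: Z <- H <- T -> S
The empty set is not sufficient: P1 (Z <- U <- D -> S) has no collider blocking it and no conditioned non-collider, so it is open.
Try {T, U}:
  P1: blocked at chain node U ∈ conditioning set.
  P2: blocked at fork node U ∈ conditioning set.
  P3: blocked at fork node T ∈ conditioning set.
  P4: blocked at fork node T ∈ conditioning set.
{T, U} contains no descendant of Z and blocks every backdoor path.
Every element of {T, U} is needed (dropping T leaves P3 open; dropping U leaves P1 open), so no proper subset is valid.
Among all size-2 subsets of the eligible variables, only {T, U} blocks every backdoor path, so it is the unique smallest valid adjustment set.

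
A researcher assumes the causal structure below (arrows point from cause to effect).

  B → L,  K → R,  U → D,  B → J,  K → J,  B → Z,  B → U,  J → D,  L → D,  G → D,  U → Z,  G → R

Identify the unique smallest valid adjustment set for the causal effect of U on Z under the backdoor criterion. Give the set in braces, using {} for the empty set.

{B}

Variables eligible for adjustment (non-descendants of U, excluding U and Z): {B, G, J, K, L, R}.
Backdoor paths from U to Z:
  P1: U <- B -> Z
The empty set is not sufficient: P1 (U <- B -> Z) has no collider blocking it and no conditioned non-collider, so it is open.
Try {B}:
  P1: blocked at fork node B ∈ conditioning set.
{B} contains no descendant of U and blocks every backdoor path.
No other singleton works — e.g. {K} leaves P1 open — so {B} is the unique smallest valid adjustment set.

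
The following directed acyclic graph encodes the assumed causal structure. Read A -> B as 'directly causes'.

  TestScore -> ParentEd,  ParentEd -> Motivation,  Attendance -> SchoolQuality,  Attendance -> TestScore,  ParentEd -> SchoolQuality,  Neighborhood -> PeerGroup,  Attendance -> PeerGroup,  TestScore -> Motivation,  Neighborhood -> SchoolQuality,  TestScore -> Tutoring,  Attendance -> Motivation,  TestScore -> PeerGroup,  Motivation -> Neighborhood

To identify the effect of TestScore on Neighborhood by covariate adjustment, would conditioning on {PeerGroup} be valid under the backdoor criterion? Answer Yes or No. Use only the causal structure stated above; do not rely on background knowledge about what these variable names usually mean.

Backdoor paths from TestScore to Neighborhood (paths whose first edge points into TestScore):
  P1: TestScore <- Attendance -> Motivation <- ParentEd -> SchoolQuality <- Neighborhood
  P2: TestScore <- Attendance -> Motivation -> Neighborhood
  P3: TestScore <- Attendance -> SchoolQuality <- ParentEd -> Motivation -> Neighborhood
  P4: TestScore <- Attendance -> SchoolQuality <- Neighborhood
  P5: TestScore <- Attendance -> PeerGroup <- Neighborhood
Condition 1 (no descendant of TestScore in the set): FAILS — PeerGroup is a descendant of TestScore.
Condition 2 (every backdoor path blocked by {PeerGroup}):
  P1: blocked at collider SchoolQuality (neither it nor any descendant is in the conditioning set).
  P2: open — no interior node is in the conditioning set.
  P3: blocked at collider SchoolQuality (neither it nor any descendant is in the conditioning set).
  P4: blocked at collider SchoolQuality (neither it nor any descendant is in the conditioning set).
  P5: open — collider(s) PeerGroup are conditioned on (or have a conditioned descendant) and no non-collider on the path is in the set.
{PeerGroup} does not satisfy the backdoor criterion.

No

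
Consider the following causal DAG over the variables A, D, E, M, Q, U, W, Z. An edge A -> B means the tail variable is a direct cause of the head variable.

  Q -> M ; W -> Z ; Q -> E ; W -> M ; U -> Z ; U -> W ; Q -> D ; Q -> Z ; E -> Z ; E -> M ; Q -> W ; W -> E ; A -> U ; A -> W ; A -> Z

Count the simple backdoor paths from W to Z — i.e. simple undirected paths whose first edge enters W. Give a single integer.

7

A backdoor path from W to Z is any simple undirected path whose first edge points into W (i.e. leaves W via a parent).
Parents of W: {A, Q, U}.
Enumerating:
  P1: W <- A -> U -> Z
  P2: W <- A -> Z
  P3: W <- Q -> E -> Z
  P4: W <- Q -> M <- E -> Z
  P5: W <- Q -> Z
  P6: W <- U <- A -> Z
  P7: W <- U -> Z
That exhausts the simple backdoor paths. Count: 7.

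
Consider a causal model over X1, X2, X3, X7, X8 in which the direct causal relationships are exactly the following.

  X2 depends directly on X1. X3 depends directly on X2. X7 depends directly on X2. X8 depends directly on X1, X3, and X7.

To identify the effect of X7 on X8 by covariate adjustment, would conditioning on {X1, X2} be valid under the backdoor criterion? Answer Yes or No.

Yes

Backdoor paths from X7 to X8 (paths whose first edge points into X7):
  P1: X7 <- X2 <- X1 -> X8
  P2: X7 <- X2 -> X3 -> X8
Condition 1 (no descendant of X7 in the set): holds — descendants of X7 are {X8}; none are in {X1, X2}.
Condition 2 (every backdoor path blocked by {X1, X2}):
  P1: blocked at chain node X2 ∈ conditioning set.
  P2: blocked at fork node X2 ∈ conditioning set.
{X1, X2} satisfies the backdoor criterion.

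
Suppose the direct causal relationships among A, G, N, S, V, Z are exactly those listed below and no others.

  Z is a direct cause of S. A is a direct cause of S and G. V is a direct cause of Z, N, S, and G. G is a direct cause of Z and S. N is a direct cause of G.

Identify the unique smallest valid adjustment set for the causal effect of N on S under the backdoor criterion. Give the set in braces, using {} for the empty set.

{V}

Variables eligible for adjustment (non-descendants of N, excluding N and S): {A, V}.
Backdoor paths from N to S:
  P1: N <- V -> G <- A -> S
  P2: N <- V -> G -> Z -> S
  P3: N <- V -> G -> S
  P4: N <- V -> Z <- G <- A -> S
  P5: N <- V -> Z <- G -> S
  P6: N <- V -> Z -> S
  P7: N <- V -> S
The empty set is not sufficient: P2 (N <- V -> G -> Z -> S) has no collider blocking it and no conditioned non-collider, so it is open.
Try {V}:
  P1: blocked at fork node V ∈ conditioning set.
  P2: blocked at fork node V ∈ conditioning set.
  P3: blocked at fork node V ∈ conditioning set.
  P4: blocked at fork node V ∈ conditioning set.
  P5: blocked at fork node V ∈ conditioning set.
  P6: blocked at fork node V ∈ conditioning set.
  P7: blocked at fork node V ∈ conditioning set.
{V} contains no descendant of N and blocks every backdoor path.
No other singleton works — e.g. {A} leaves P2 open — so {V} is the unique smallest valid adjustment set.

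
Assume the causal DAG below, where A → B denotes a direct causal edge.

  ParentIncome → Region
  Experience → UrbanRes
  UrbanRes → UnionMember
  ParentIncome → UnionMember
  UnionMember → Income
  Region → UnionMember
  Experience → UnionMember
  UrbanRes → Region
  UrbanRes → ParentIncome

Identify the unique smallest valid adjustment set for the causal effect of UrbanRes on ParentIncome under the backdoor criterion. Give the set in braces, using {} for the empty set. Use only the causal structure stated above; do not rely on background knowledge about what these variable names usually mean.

{}

Variables eligible for adjustment (non-descendants of UrbanRes, excluding UrbanRes and ParentIncome): {Experience}.
Backdoor paths from UrbanRes to ParentIncome:
  P1: UrbanRes <- Experience -> UnionMember <- ParentIncome
  P2: UrbanRes <- Experience -> UnionMember <- Region <- ParentIncome
Each backdoor path contains an unconditioned collider, so every path is already blocked with the empty conditioning set:
  P1: blocked at collider UnionMember (neither it nor any descendant is in the conditioning set).
  P2: blocked at collider UnionMember (neither it nor any descendant is in the conditioning set).
The empty set is therefore the unique smallest valid set.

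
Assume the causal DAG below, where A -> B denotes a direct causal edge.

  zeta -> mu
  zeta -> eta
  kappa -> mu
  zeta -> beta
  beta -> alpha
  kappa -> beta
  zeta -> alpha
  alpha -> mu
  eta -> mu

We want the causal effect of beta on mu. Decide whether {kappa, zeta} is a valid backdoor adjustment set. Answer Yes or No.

Yes

Backdoor paths from beta to mu (paths whose first edge points into beta):
  P1: beta <- kappa -> mu
  P2: beta <- zeta -> eta -> mu
  P3: beta <- zeta -> alpha -> mu
  P4: beta <- zeta -> mu
Condition 1 (no descendant of beta in the set): holds — descendants of beta are {alpha, mu}; none are in {kappa, zeta}.
Condition 2 (every backdoor path blocked by {kappa, zeta}):
  P1: blocked at fork node kappa ∈ conditioning set.
  P2: blocked at fork node zeta ∈ conditioning set.
  P3: blocked at fork node zeta ∈ conditioning set.
  P4: blocked at fork node zeta ∈ conditioning set.
{kappa, zeta} satisfies the backdoor criterion.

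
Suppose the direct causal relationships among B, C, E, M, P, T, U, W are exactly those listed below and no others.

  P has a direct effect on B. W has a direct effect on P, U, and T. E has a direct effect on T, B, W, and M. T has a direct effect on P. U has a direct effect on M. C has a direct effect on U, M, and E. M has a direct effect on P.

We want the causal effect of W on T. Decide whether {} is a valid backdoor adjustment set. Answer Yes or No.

Backdoor paths from W to T (paths whose first edge points into W):
  P1: W <- E <- C -> U -> M -> P <- T
  P2: W <- E <- C -> M -> P <- T
  P3: W <- E -> T
  P4: W <- E -> M -> P <- T
  P5: W <- E -> B <- P <- T
Condition 1 (no descendant of W in the set): holds — descendants of W are {B, M, P, T, U}; none are in {}.
Condition 2 (every backdoor path blocked by {}):
  P1: blocked at collider P (neither it nor any descendant is in the conditioning set).
  P2: blocked at collider P (neither it nor any descendant is in the conditioning set).
  P3: open — no interior node is in the conditioning set.
  P4: blocked at collider P (neither it nor any descendant is in the conditioning set).
  P5: blocked at collider B (neither it nor any descendant is in the conditioning set).
{} does not satisfy the backdoor criterion.

No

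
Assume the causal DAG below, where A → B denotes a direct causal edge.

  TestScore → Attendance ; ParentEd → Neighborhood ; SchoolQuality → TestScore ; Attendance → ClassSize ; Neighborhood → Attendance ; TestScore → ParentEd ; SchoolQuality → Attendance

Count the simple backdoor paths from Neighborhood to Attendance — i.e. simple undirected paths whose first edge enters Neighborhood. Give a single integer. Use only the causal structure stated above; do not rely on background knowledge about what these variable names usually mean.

2

A backdoor path from Neighborhood to Attendance is any simple undirected path whose first edge points into Neighborhood (i.e. leaves Neighborhood via a parent).
Parents of Neighborhood: {ParentEd}.
Enumerating:
  P1: Neighborhood <- ParentEd <- TestScore <- SchoolQuality -> Attendance
  P2: Neighborhood <- ParentEd <- TestScore -> Attendance
That exhausts the simple backdoor paths. Count: 2.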